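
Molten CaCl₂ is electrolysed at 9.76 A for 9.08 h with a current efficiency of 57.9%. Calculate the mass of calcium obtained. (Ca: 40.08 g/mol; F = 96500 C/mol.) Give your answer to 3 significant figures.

38.4 g

Q = 9.76 × 32688 = 3.190×10^5 C
n(e⁻) = 3.190×10^5 / 96500 = 3.306 mol
Ca²⁺ + 2e⁻ → Ca, so theoretical m(Ca) = 1.653 × 40.08 = 66.25 g
Actual mass = 57.9% × 66.25 = 38.4 g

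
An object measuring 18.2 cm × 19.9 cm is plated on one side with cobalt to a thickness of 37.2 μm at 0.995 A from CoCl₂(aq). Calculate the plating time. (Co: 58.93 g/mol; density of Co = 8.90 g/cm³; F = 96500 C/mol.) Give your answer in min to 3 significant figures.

658 min

Plated area = 18.2 × 19.9 = 362.2 cm²
Volume = 362.2 × 37.2×10⁻⁴ cm = 1.347 cm³
m(Co) = 1.347 × 8.90 = 11.99 g
n(Co) = 11.99 / 58.93 = 0.2035 mol; n(e⁻) = 2 × 0.2035 = 0.4070 mol
Q = 0.4070 × 96500 = 39280 C
t = 39280 / 0.995 = 39480 s = 658 min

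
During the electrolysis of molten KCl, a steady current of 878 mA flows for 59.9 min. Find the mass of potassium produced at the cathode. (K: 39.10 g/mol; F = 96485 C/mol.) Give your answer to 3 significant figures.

1.28 g

Charge passed = 0.878 × 3594 = 3156 C
n(e⁻) = 3156 / 96485 = 0.03271 mol
K⁺ + e⁻ → K, so n(K) = 0.03271 mol
m = 0.03271 × 39.10 = 1.28 g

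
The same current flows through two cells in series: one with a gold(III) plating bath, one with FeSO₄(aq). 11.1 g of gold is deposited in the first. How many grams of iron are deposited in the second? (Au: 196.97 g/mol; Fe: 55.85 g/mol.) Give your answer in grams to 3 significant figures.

n(Au) = 11.1 / 196.97 = 0.05635 mol
Au³⁺ + 3e⁻ → Au, so n(e⁻) = 3 × 0.05635 = 0.1691 mol
Same current for the same time ⇒ same n(e⁻) = 0.1691 mol in both cells.
Fe²⁺ + 2e⁻ → Fe, so n(Fe) = 0.1691 / 2 = 0.08455 mol
m(Fe) = 0.08455 × 55.85 = 4.72 g

4.72 g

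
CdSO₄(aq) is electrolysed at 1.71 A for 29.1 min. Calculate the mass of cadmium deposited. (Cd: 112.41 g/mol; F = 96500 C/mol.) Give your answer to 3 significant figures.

Q = It = 1.71 × 1746 = 2986 C
n(e⁻) = 2986 / 96500 = 0.03094 mol
Cd²⁺ + 2e⁻ → Cd, so n(Cd) = 0.03094 / 2 = 0.01547 mol
m = 0.01547 × 112.41 = 1.74 g

1.74 g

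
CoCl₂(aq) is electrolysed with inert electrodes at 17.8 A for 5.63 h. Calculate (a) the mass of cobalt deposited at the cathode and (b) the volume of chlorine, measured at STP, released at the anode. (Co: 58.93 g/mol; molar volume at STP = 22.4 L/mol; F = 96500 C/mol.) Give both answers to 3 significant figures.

110 g Co; 41.9 L Cl₂

Q = 17.8 × 20268 = 3.608×10^5 C; n(e⁻) = 3.608×10^5 / 96500 = 3.739 mol
Cathode: Co²⁺ + 2e⁻ → Co → n(Co) = 3.739/2 = 1.870 mol → 110 g
Anode: 2Cl⁻ → Cl₂ + 2e⁻ → n(Cl₂) = 3.739/2 = 1.870 mol → 41.9 L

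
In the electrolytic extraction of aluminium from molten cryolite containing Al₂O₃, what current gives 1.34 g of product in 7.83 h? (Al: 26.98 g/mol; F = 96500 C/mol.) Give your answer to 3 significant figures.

n(Al) = 1.34 / 26.98 = 0.04967 mol
Al³⁺ + 3e⁻ → Al, so n(e⁻) = 3 × 0.04967 = 0.1490 mol
Q = 0.1490 × 96500 = 14380 C
I = Q / t = 14380 / 28188 s = 0.510 A

0.510 A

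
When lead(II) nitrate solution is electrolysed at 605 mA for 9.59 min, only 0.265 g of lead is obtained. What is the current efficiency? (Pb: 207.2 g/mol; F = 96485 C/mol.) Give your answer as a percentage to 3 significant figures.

Q = 0.605 × 575.4 = 348.1 C
n(e⁻) = 348.1 / 96485 = 0.003608 mol
Pb²⁺ + 2e⁻ → Pb, so theoretical n(Pb) = 0.001804 mol → 0.3738 g
Efficiency = 0.265 / 0.3738 = 0.7089 = 70.9%

70.9%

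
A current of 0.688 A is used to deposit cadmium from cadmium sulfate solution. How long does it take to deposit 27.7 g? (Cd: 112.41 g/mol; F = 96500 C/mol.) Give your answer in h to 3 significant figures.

19.2 h

n(Cd) = 27.7 / 112.41 = 0.2464 mol
Cd²⁺ + 2e⁻ → Cd, so n(e⁻) = 2 × 0.2464 = 0.4928 mol
Q = 0.4928 × 96500 = 47560 C
t = Q / I = 47560 / 0.688 = 69130 s = 19.2 h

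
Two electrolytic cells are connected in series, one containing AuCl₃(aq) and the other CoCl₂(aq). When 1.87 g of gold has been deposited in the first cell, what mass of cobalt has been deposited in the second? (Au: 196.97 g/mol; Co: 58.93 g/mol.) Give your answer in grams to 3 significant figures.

n(Au) = 1.87 / 196.97 = 0.009494 mol
Au³⁺ + 3e⁻ → Au, so n(e⁻) = 3 × 0.009494 = 0.02848 mol
Since the cells are in series, n(e⁻) in the Co cell is also 0.02848 mol.
Co²⁺ + 2e⁻ → Co, so n(Co) = 0.02848 / 2 = 0.01424 mol
m(Co) = 0.01424 × 58.93 = 0.839 g

0.839 g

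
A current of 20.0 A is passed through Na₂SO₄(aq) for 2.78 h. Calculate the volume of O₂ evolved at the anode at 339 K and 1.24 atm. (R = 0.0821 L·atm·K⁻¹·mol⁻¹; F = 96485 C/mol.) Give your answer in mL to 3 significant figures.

Charge passed = 20.0 × 10008 = 2.002×10^5 C
n(e⁻) = 2.002×10^5 / 96485 = 2.075 mol
2H₂O → O₂ + 4H⁺ + 4e⁻, so n(O₂) = 2.075 / 4 = 0.5188 mol
V = nRT/P = 0.5188 × 0.0821 × 339 / 1.24 = 11.64 L
= 11600 mL

11600 mL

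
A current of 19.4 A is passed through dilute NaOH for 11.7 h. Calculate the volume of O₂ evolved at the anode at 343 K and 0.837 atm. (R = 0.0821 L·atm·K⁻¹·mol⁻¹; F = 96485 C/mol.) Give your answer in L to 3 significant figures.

Q = 19.4 A × 42120 s = 8.171×10^5 C
n(e⁻) = 8.171×10^5 / 96485 = 8.469 mol
2H₂O → O₂ + 4H⁺ + 4e⁻, so n(O₂) = 8.469 / 4 = 2.117 mol
V = nRT/P = 2.117 × 0.0821 × 343 / 0.837 = 71.23 L

71.2 L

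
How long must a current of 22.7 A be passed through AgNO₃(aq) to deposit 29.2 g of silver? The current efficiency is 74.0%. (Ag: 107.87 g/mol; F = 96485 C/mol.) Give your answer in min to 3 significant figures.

25.9 min

n(Ag) = 29.2 / 107.87 = 0.2707 mol
Ag⁺ + e⁻ → Ag, so n(e⁻) = 0.2707 mol
Q = 0.2707 × 96485 / 0.740 = 35300 C
t = Q / I = 35300 / 22.7 = 1555 s = 25.9 min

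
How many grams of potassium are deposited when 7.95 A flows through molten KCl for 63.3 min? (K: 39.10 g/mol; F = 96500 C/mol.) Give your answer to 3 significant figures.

Q = 7.95 A × 3798 s = 30190 C
n(e⁻) = Q/F = 30190/96500 = 0.3128 mol
K⁺ + e⁻ → K, so n(K) = 0.3128 mol
m = 0.3128 × 39.10 = 12.2 g

12.2 g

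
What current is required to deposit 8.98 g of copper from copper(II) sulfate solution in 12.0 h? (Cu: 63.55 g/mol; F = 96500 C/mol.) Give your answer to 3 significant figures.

0.631 A

n(Cu) = 8.98 / 63.55 = 0.1413 mol
Cu²⁺ + 2e⁻ → Cu, so n(e⁻) = 2 × 0.1413 = 0.2826 mol
Q = 0.2826 × 96500 = 27270 C
I = Q / t = 27270 / 43200 s = 0.631 A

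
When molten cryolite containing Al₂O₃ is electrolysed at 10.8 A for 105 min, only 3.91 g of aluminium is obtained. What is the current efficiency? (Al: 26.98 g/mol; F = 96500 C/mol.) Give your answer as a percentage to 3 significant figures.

61.7%

Q = 10.8 × 6300 = 68040 C
n(e⁻) = 68040 / 96500 = 0.7051 mol
Al³⁺ + 3e⁻ → Al, so theoretical n(Al) = 0.2350 mol → 6.340 g
Efficiency = 3.91 / 6.340 = 0.6167 = 61.7%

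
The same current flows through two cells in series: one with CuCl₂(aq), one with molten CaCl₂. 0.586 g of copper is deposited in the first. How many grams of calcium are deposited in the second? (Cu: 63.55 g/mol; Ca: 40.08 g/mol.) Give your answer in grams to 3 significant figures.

n(Cu) = 0.586 / 63.55 = 0.009221 mol
Cu²⁺ + 2e⁻ → Cu, so n(e⁻) = 2 × 0.009221 = 0.01844 mol
In series, the same 0.01844 mol of electrons flows through the second cell.
Ca²⁺ + 2e⁻ → Ca, so n(Ca) = 0.01844 / 2 = 0.009220 mol
m(Ca) = 0.009220 × 40.08 = 0.370 g

0.370 g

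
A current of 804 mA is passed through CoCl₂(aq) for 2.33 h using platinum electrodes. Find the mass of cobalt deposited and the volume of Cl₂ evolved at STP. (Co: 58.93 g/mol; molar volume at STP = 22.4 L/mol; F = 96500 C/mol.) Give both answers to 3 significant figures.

2.06 g Co; 0.783 L Cl₂

Q = 0.804 × 8388 = 6744 C; n(e⁻) = 6744 / 96500 = 0.06989 mol
Cathode: Co²⁺ + 2e⁻ → Co → n(Co) = 0.06989/2 = 0.03495 mol → 2.06 g
Anode: 2Cl⁻ → Cl₂ + 2e⁻ → n(Cl₂) = 0.06989/2 = 0.03495 mol → 0.783 L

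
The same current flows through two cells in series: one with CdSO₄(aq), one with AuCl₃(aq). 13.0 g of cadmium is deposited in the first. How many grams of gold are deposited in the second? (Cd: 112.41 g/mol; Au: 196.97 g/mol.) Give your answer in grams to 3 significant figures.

15.2 g

n(Cd) = 13.0 / 112.41 = 0.1156 mol
Cd²⁺ + 2e⁻ → Cd, so n(e⁻) = 2 × 0.1156 = 0.2312 mol
The cells are in series, so the same charge (and hence the same n(e⁻) = 0.2312 mol) passes through both.
Au³⁺ + 3e⁻ → Au, so n(Au) = 0.2312 / 3 = 0.07707 mol
m(Au) = 0.07707 × 196.97 = 15.2 g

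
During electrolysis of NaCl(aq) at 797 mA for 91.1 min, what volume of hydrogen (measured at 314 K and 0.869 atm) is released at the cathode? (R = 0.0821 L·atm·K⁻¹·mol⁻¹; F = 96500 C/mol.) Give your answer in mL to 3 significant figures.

670 mL

Q = 0.797 A × 5466 s = 4356 C
n(e⁻) = Q/F = 4356/96500 = 0.04514 mol
2H⁺ + 2e⁻ → H₂, so n(H₂) = 0.04514 / 2 = 0.02257 mol
V = nRT/P = 0.02257 × 0.0821 × 314 / 0.869 = 0.6696 L
= 670 mL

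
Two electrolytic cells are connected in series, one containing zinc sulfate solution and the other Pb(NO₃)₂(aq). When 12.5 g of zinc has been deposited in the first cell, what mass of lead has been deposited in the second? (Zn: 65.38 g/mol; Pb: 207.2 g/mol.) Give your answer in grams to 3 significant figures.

n(Zn) = 12.5 / 65.38 = 0.1912 mol
Zn²⁺ + 2e⁻ → Zn, so n(e⁻) = 2 × 0.1912 = 0.3824 mol
The cells are in series, so the same charge (and hence the same n(e⁻) = 0.3824 mol) passes through both.
Pb²⁺ + 2e⁻ → Pb, so n(Pb) = 0.3824 / 2 = 0.1912 mol
m(Pb) = 0.1912 × 207.2 = 39.6 g

39.6 g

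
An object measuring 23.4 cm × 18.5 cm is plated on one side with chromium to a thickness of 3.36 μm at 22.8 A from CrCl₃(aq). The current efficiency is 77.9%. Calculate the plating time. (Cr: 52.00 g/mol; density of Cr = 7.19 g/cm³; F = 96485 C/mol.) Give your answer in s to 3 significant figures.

328 s

Plated area = 23.4 × 18.5 = 432.9 cm²
Volume = 432.9 × 3.36×10⁻⁴ cm = 0.1455 cm³
m(Cr) = 0.1455 × 7.19 = 1.046 g
n(Cr) = 1.046 / 52.00 = 0.02012 mol; n(e⁻) = 3 × 0.02012 = 0.06036 mol
Q = 0.06036 × 96485 / 0.779 = 7476 C
t = 7476 / 22.8 = 327.9 s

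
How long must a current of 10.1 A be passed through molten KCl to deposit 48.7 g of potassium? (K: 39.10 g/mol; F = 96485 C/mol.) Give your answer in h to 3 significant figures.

n(K) = 48.7 / 39.10 = 1.246 mol
K⁺ + e⁻ → K, so n(e⁻) = 1.246 mol
Q = 1.246 × 96485 = 1.202×10^5 C
t = Q / I = 1.202×10^5 / 10.1 = 11900 s = 3.31 h

3.31 h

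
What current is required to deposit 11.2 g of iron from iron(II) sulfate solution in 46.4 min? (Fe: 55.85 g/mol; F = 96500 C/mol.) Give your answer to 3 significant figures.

13.9 A

n(Fe) = 11.2 / 55.85 = 0.2005 mol
Fe²⁺ + 2e⁻ → Fe, so n(e⁻) = 2 × 0.2005 = 0.4010 mol
Q = 0.4010 × 96500 = 38700 C
I = Q / t = 38700 / 2784 s = 13.9 A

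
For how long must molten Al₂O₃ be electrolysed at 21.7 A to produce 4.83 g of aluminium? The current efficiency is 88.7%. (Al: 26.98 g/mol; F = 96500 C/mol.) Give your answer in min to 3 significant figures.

44.9 min

n(Al) = 4.83 / 26.98 = 0.1790 mol
Al³⁺ + 3e⁻ → Al, so n(e⁻) = 3 × 0.1790 = 0.5370 mol
Q = 0.5370 × 96500 / 0.887 = 58420 C
t = Q / I = 58420 / 21.7 = 2692 s = 44.9 min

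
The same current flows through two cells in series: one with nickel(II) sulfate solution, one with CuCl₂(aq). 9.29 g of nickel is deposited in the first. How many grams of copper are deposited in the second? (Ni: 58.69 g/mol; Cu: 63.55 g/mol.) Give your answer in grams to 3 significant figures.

n(Ni) = 9.29 / 58.69 = 0.1583 mol
Ni²⁺ + 2e⁻ → Ni, so n(e⁻) = 2 × 0.1583 = 0.3166 mol
Since the cells are in series, n(e⁻) in the Cu cell is also 0.3166 mol.
Cu²⁺ + 2e⁻ → Cu, so n(Cu) = 0.3166 / 2 = 0.1583 mol
m(Cu) = 0.1583 × 63.55 = 10.1 g

10.1 g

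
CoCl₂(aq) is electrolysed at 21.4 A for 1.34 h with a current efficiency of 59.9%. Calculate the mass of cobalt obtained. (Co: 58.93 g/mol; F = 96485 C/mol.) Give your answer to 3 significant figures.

18.9 g

Q = 21.4 × 4824 = 1.032×10^5 C
n(e⁻) = 1.032×10^5 / 96485 = 1.070 mol
Co²⁺ + 2e⁻ → Co, so theoretical m(Co) = 0.5350 × 58.93 = 31.53 g
Actual mass = 59.9% × 31.53 = 18.9 g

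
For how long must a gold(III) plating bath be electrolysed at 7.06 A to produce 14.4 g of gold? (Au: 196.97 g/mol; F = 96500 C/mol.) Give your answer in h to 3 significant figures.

0.833 h

n(Au) = 14.4 / 196.97 = 0.07311 mol
Au³⁺ + 3e⁻ → Au, so n(e⁻) = 3 × 0.07311 = 0.2193 mol
Q = 0.2193 × 96500 = 21160 C
t = Q / I = 21160 / 7.06 = 2997 s = 0.833 h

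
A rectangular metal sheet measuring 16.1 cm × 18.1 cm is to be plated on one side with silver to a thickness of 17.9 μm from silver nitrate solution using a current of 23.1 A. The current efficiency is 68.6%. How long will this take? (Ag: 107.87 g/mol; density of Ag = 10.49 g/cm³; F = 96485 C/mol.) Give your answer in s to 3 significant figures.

Plated area = 16.1 × 18.1 = 291.4 cm²
Volume = 291.4 × 17.9×10⁻⁴ cm = 0.5216 cm³
m(Ag) = 0.5216 × 10.49 = 5.472 g
n(Ag) = 5.472 / 107.87 = 0.05073 mol; n(e⁻) = 0.05073 mol
Q = 0.05073 × 96485 / 0.686 = 7135 C
t = 7135 / 23.1 = 308.9 s

309 s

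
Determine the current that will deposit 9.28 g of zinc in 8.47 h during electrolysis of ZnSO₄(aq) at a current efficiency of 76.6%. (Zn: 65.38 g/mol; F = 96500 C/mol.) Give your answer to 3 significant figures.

1.17 A

n(Zn) = 9.28 / 65.38 = 0.1419 mol
Zn²⁺ + 2e⁻ → Zn, so n(e⁻) = 2 × 0.1419 = 0.2838 mol
Q = 0.2838 × 96500 / 0.766 = 35750 C
I = Q / t = 35750 / 30492 s = 1.17 A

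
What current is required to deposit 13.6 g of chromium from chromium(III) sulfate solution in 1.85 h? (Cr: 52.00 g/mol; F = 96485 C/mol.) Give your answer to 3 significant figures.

11.4 A

n(Cr) = 13.6 / 52.00 = 0.2615 mol
Cr³⁺ + 3e⁻ → Cr, so n(e⁻) = 3 × 0.2615 = 0.7845 mol
Q = 0.7845 × 96485 = 75690 C
I = Q / t = 75690 / 6660 s = 11.4 A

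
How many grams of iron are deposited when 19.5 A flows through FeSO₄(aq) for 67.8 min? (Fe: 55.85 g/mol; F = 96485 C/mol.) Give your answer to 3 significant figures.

23.0 g

Q = 19.5 A × 4068 s = 79330 C
n(e⁻) = Q/F = 79330/96485 = 0.8222 mol
Fe²⁺ + 2e⁻ → Fe, so n(Fe) = 0.8222 / 2 = 0.4111 mol
m = 0.4111 × 55.85 = 23.0 g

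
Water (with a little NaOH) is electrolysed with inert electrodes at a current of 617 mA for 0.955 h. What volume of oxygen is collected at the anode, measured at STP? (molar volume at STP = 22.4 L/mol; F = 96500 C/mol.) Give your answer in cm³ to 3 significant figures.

Charge passed = 0.617 × 3438 = 2121 C
Moles of electrons = 2121 / 96500 = 0.02198 mol
2H₂O → O₂ + 4H⁺ + 4e⁻, so n(O₂) = 0.02198 / 4 = 0.005495 mol
V = 0.005495 × 22.4 = 0.1231 L
= 123 cm³

123 cm³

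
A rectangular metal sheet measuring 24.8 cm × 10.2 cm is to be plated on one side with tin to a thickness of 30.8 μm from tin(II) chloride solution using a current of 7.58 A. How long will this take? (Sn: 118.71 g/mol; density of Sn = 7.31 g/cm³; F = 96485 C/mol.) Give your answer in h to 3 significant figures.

Plated area = 24.8 × 10.2 = 253.0 cm²
Volume = 253.0 × 30.8×10⁻⁴ cm = 0.7792 cm³
m(Sn) = 0.7792 × 7.31 = 5.696 g
n(Sn) = 5.696 / 118.71 = 0.04798 mol; n(e⁻) = 2 × 0.04798 = 0.09596 mol
Q = 0.09596 × 96485 = 9259 C
t = 9259 / 7.58 = 1222 s = 0.339 h

0.339 h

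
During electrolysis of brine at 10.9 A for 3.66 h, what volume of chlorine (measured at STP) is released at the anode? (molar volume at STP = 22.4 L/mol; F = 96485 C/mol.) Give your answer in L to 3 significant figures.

Q = It = 10.9 × 13176 = 1.436×10^5 C
Moles of electrons = 1.436×10^5 / 96485 = 1.488 mol
2Cl⁻ → Cl₂ + 2e⁻, so n(Cl₂) = 1.488 / 2 = 0.7440 mol
V = 0.7440 × 22.4 = 16.67 L

16.7 L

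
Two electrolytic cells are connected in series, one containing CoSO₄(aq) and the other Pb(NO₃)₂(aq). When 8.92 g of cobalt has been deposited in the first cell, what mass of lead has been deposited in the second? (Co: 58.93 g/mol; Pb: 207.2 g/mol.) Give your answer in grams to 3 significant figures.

n(Co) = 8.92 / 58.93 = 0.1514 mol
Co²⁺ + 2e⁻ → Co, so n(e⁻) = 2 × 0.1514 = 0.3028 mol
The cells are in series, so the same charge (and hence the same n(e⁻) = 0.3028 mol) passes through both.
Pb²⁺ + 2e⁻ → Pb, so n(Pb) = 0.3028 / 2 = 0.1514 mol
m(Pb) = 0.1514 × 207.2 = 31.4 g

31.4 g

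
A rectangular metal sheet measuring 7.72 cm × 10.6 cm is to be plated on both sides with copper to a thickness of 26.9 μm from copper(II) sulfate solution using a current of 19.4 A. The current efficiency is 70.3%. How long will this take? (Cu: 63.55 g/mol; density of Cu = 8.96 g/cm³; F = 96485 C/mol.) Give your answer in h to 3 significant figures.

Plated area = 2 × 7.72 × 10.6 = 163.7 cm²
Volume = 163.7 × 26.9×10⁻⁴ cm = 0.4404 cm³
m(Cu) = 0.4404 × 8.96 = 3.946 g
n(Cu) = 3.946 / 63.55 = 0.06209 mol; n(e⁻) = 2 × 0.06209 = 0.1242 mol
Q = 0.1242 × 96485 / 0.703 = 17050 C
t = 17050 / 19.4 = 878.9 s = 0.244 h

0.244 h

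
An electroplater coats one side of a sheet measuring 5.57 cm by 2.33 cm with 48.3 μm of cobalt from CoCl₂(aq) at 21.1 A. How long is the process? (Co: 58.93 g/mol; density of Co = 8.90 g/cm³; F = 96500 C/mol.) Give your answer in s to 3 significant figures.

86.6 s

Plated area = 5.57 × 2.33 = 12.98 cm²
Volume = 12.98 × 48.3×10⁻⁴ cm = 0.06269 cm³
m(Co) = 0.06269 × 8.90 = 0.5579 g
n(Co) = 0.5579 / 58.93 = 0.009467 mol; n(e⁻) = 2 × 0.009467 = 0.01893 mol
Q = 0.01893 × 96500 = 1827 C
t = 1827 / 21.1 = 86.59 s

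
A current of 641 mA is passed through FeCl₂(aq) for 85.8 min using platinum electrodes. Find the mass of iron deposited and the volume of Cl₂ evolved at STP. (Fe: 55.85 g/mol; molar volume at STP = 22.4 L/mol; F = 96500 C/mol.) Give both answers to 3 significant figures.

Q = 0.641 × 5148 = 3300 C; n(e⁻) = 3300 / 96500 = 0.03420 mol
Cathode: Fe²⁺ + 2e⁻ → Fe → n(Fe) = 0.03420/2 = 0.01710 mol → 0.955 g
Anode: 2Cl⁻ → Cl₂ + 2e⁻ → n(Cl₂) = 0.03420/2 = 0.01710 mol → 0.383 L

0.955 g Fe; 0.383 L Cl₂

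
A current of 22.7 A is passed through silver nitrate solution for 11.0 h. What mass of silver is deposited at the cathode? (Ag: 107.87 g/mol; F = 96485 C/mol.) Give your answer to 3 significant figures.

Q = 22.7 A × 39600 s = 8.989×10^5 C
n(e⁻) = 8.989×10^5 / 96485 = 9.316 mol
Ag⁺ + e⁻ → Ag, so n(Ag) = 9.316 mol
m = 9.316 × 107.87 = 1000 g

1000 g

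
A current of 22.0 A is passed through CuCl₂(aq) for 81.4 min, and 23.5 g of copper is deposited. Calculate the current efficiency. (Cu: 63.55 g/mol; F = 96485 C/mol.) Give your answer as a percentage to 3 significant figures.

Q = 22.0 × 4884 = 1.074×10^5 C
n(e⁻) = 1.074×10^5 / 96485 = 1.113 mol
Cu²⁺ + 2e⁻ → Cu, so theoretical n(Cu) = 0.5565 mol → 35.37 g
Efficiency = 23.5 / 35.37 = 0.6644 = 66.4%

66.4%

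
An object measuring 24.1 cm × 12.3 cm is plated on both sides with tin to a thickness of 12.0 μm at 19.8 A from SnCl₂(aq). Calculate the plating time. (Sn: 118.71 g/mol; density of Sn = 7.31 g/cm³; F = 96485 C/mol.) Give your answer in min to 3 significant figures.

Plated area = 2 × 24.1 × 12.3 = 592.9 cm²
Volume = 592.9 × 12.0×10⁻⁴ cm = 0.7115 cm³
m(Sn) = 0.7115 × 7.31 = 5.201 g
n(Sn) = 5.201 / 118.71 = 0.04381 mol; n(e⁻) = 2 × 0.04381 = 0.08762 mol
Q = 0.08762 × 96485 = 8454 C
t = 8454 / 19.8 = 427.0 s = 7.12 min

7.12 min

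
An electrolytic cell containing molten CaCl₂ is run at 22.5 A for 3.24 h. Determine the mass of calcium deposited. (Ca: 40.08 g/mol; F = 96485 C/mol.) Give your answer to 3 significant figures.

Q = 22.5 A × 11664 s = 2.624×10^5 C
n(e⁻) = 2.624×10^5 / 96485 = 2.720 mol
Ca²⁺ + 2e⁻ → Ca, so n(Ca) = 2.720 / 2 = 1.360 mol
m = 1.360 × 40.08 = 54.5 g

54.5 g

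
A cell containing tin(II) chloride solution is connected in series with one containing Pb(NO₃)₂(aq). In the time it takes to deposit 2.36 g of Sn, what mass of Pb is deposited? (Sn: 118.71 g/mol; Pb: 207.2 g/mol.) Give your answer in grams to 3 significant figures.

4.12 g

n(Sn) = 2.36 / 118.71 = 0.01988 mol
Sn²⁺ + 2e⁻ → Sn, so n(e⁻) = 2 × 0.01988 = 0.03976 mol
Since the cells are in series, n(e⁻) in the Pb cell is also 0.03976 mol.
Pb²⁺ + 2e⁻ → Pb, so n(Pb) = 0.03976 / 2 = 0.01988 mol
m(Pb) = 0.01988 × 207.2 = 4.12 g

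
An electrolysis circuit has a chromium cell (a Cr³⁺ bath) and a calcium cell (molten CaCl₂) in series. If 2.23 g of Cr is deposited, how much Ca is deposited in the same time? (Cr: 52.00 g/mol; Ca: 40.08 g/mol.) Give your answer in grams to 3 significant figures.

2.58 g

n(Cr) = 2.23 / 52.00 = 0.04288 mol
Cr³⁺ + 3e⁻ → Cr, so n(e⁻) = 3 × 0.04288 = 0.1286 mol
The cells are in series, so the same charge (and hence the same n(e⁻) = 0.1286 mol) passes through both.
Ca²⁺ + 2e⁻ → Ca, so n(Ca) = 0.1286 / 2 = 0.06430 mol
m(Ca) = 0.06430 × 40.08 = 2.58 g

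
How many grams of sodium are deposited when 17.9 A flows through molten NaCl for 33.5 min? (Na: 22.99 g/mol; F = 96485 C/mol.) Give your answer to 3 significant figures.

Q = 17.9 A × 2010 s = 35980 C
Moles of electrons = 35980 / 96485 = 0.3729 mol
Na⁺ + e⁻ → Na, so n(Na) = 0.3729 mol
m = 0.3729 × 22.99 = 8.57 g

8.57 g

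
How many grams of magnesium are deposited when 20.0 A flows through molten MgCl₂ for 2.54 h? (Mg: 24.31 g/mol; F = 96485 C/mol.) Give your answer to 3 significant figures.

Q = It = 20.0 × 9144 = 1.829×10^5 C
Moles of electrons = 1.829×10^5 / 96485 = 1.896 mol
Mg²⁺ + 2e⁻ → Mg, so n(Mg) = 1.896 / 2 = 0.9480 mol
m = 0.9480 × 24.31 = 23.0 g

23.0 g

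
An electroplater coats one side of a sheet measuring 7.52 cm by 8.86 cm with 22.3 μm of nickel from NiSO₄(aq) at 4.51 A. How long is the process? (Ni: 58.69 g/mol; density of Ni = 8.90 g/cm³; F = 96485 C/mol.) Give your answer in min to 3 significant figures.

Plated area = 7.52 × 8.86 = 66.63 cm²
Volume = 66.63 × 22.3×10⁻⁴ cm = 0.1486 cm³
m(Ni) = 0.1486 × 8.90 = 1.323 g
n(Ni) = 1.323 / 58.69 = 0.02254 mol; n(e⁻) = 2 × 0.02254 = 0.04508 mol
Q = 0.04508 × 96485 = 4350 C
t = 4350 / 4.51 = 964.5 s = 16.1 min

16.1 min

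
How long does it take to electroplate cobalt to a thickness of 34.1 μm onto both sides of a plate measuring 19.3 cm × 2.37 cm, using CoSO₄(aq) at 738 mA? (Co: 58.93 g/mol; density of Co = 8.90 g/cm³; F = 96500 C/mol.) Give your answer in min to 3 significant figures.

Plated area = 2 × 19.3 × 2.37 = 91.48 cm²
Volume = 91.48 × 34.1×10⁻⁴ cm = 0.3119 cm³
m(Co) = 0.3119 × 8.90 = 2.776 g
n(Co) = 2.776 / 58.93 = 0.04711 mol; n(e⁻) = 2 × 0.04711 = 0.09422 mol
Q = 0.09422 × 96500 = 9092 C
t = 9092 / 0.738 = 12320 s = 205 min

205 min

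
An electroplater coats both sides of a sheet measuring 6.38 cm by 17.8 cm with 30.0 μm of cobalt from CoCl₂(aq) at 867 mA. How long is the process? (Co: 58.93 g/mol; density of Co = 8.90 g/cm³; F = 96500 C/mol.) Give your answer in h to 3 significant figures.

6.36 h

Plated area = 2 × 6.38 × 17.8 = 227.1 cm²
Volume = 227.1 × 30.0×10⁻⁴ cm = 0.6813 cm³
m(Co) = 0.6813 × 8.90 = 6.064 g
n(Co) = 6.064 / 58.93 = 0.1029 mol; n(e⁻) = 2 × 0.1029 = 0.2058 mol
Q = 0.2058 × 96500 = 19860 C
t = 19860 / 0.867 = 22910 s = 6.36 h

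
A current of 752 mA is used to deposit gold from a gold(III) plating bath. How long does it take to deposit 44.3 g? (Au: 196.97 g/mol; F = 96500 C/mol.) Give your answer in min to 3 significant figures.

1440 min

n(Au) = 44.3 / 196.97 = 0.2249 mol
Au³⁺ + 3e⁻ → Au, so n(e⁻) = 3 × 0.2249 = 0.6747 mol
Q = 0.6747 × 96500 = 65110 C
t = Q / I = 65110 / 0.752 = 86580 s = 1440 min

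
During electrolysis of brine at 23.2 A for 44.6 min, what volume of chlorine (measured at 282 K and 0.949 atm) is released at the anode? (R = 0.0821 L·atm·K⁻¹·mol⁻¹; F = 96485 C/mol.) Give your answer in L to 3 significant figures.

7.85 L

Charge passed = 23.2 × 2676 = 62080 C
n(e⁻) = Q/F = 62080/96485 = 0.6434 mol
2Cl⁻ → Cl₂ + 2e⁻, so n(Cl₂) = 0.6434 / 2 = 0.3217 mol
V = nRT/P = 0.3217 × 0.0821 × 282 / 0.949 = 7.848 L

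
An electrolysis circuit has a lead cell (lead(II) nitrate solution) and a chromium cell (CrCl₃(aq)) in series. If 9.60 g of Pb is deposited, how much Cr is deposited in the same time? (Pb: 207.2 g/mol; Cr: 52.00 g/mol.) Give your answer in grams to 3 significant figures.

n(Pb) = 9.60 / 207.2 = 0.04633 mol
Pb²⁺ + 2e⁻ → Pb, so n(e⁻) = 2 × 0.04633 = 0.09266 mol
Same current for the same time ⇒ same n(e⁻) = 0.09266 mol in both cells.
Cr³⁺ + 3e⁻ → Cr, so n(Cr) = 0.09266 / 3 = 0.03089 mol
m(Cr) = 0.03089 × 52.00 = 1.61 g

1.61 g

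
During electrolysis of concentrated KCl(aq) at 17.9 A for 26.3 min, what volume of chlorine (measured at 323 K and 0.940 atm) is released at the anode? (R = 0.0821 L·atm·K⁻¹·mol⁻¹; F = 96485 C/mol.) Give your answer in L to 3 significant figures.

Q = 17.9 A × 1578 s = 28250 C
n(e⁻) = 28250 / 96485 = 0.2928 mol
2Cl⁻ → Cl₂ + 2e⁻, so n(Cl₂) = 0.2928 / 2 = 0.1464 mol
V = nRT/P = 0.1464 × 0.0821 × 323 / 0.940 = 4.130 L

4.13 L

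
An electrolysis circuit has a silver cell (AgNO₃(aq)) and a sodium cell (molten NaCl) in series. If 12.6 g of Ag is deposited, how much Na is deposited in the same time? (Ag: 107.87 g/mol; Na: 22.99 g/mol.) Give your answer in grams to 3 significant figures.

2.69 g

n(Ag) = 12.6 / 107.87 = 0.1168 mol
Ag⁺ + e⁻ → Ag, so n(e⁻) = 0.1168 mol
The cells are in series, so the same charge (and hence the same n(e⁻) = 0.1168 mol) passes through both.
Na⁺ + e⁻ → Na, so n(Na) = 0.1168 mol
m(Na) = 0.1168 × 22.99 = 2.69 g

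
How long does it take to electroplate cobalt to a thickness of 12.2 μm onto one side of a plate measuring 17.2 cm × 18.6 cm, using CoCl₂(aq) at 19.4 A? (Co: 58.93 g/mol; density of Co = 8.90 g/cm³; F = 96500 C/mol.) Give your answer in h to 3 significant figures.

0.163 h

Plated area = 17.2 × 18.6 = 319.9 cm²
Volume = 319.9 × 12.2×10⁻⁴ cm = 0.3903 cm³
m(Co) = 0.3903 × 8.90 = 3.474 g
n(Co) = 3.474 / 58.93 = 0.05895 mol; n(e⁻) = 2 × 0.05895 = 0.1179 mol
Q = 0.1179 × 96500 = 11380 C
t = 11380 / 19.4 = 586.6 s = 0.163 h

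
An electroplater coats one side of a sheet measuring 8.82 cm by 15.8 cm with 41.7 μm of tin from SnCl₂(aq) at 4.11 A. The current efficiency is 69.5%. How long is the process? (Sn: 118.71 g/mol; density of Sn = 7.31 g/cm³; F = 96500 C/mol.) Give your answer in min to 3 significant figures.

Plated area = 8.82 × 15.8 = 139.4 cm²
Volume = 139.4 × 41.7×10⁻⁴ cm = 0.5813 cm³
m(Sn) = 0.5813 × 7.31 = 4.249 g
n(Sn) = 4.249 / 118.71 = 0.03579 mol; n(e⁻) = 2 × 0.03579 = 0.07158 mol
Q = 0.07158 × 96500 / 0.695 = 9939 C
t = 9939 / 4.11 = 2418 s = 40.3 min

40.3 min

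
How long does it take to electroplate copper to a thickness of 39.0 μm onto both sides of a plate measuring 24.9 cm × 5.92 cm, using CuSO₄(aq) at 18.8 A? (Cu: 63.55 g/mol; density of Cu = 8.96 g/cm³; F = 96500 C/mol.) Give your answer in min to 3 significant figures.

Plated area = 2 × 24.9 × 5.92 = 294.8 cm²
Volume = 294.8 × 39.0×10⁻⁴ cm = 1.150 cm³
m(Cu) = 1.150 × 8.96 = 10.30 g
n(Cu) = 10.30 / 63.55 = 0.1621 mol; n(e⁻) = 2 × 0.1621 = 0.3242 mol
Q = 0.3242 × 96500 = 31290 C
t = 31290 / 18.8 = 1664 s = 27.7 min

27.7 min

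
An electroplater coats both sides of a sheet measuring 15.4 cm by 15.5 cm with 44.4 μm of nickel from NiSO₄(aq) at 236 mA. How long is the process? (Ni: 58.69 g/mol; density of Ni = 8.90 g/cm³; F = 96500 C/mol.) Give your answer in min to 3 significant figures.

Plated area = 2 × 15.4 × 15.5 = 477.4 cm²
Volume = 477.4 × 44.4×10⁻⁴ cm = 2.120 cm³
m(Ni) = 2.120 × 8.90 = 18.87 g
n(Ni) = 18.87 / 58.69 = 0.3215 mol; n(e⁻) = 2 × 0.3215 = 0.6430 mol
Q = 0.6430 × 96500 = 62050 C
t = 62050 / 0.236 = 2.629×10^5 s = 4380 min

4380 min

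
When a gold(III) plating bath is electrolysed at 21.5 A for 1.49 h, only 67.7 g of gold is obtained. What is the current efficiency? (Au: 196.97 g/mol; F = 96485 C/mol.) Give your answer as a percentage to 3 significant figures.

Q = 21.5 × 5364 = 1.153×10^5 C
n(e⁻) = 1.153×10^5 / 96485 = 1.195 mol
Au³⁺ + 3e⁻ → Au, so theoretical n(Au) = 0.3983 mol → 78.45 g
Efficiency = 67.7 / 78.45 = 0.8630 = 86.3%

86.3%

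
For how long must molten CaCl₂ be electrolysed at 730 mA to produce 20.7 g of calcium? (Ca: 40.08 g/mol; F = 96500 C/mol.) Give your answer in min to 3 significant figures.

2280 min

n(Ca) = 20.7 / 40.08 = 0.5165 mol
Ca²⁺ + 2e⁻ → Ca, so n(e⁻) = 2 × 0.5165 = 1.033 mol
Q = 1.033 × 96500 = 99680 C
t = Q / I = 99680 / 0.730 = 1.365×10^5 s = 2280 min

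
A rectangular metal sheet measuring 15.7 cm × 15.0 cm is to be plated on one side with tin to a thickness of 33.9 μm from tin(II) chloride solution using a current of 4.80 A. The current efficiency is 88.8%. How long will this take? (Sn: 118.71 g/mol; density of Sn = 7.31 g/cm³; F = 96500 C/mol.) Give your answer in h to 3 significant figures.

0.618 h

Plated area = 15.7 × 15.0 = 235.5 cm²
Volume = 235.5 × 33.9×10⁻⁴ cm = 0.7983 cm³
m(Sn) = 0.7983 × 7.31 = 5.836 g
n(Sn) = 5.836 / 118.71 = 0.04916 mol; n(e⁻) = 2 × 0.04916 = 0.09832 mol
Q = 0.09832 × 96500 / 0.888 = 10680 C
t = 10680 / 4.80 = 2225 s = 0.618 h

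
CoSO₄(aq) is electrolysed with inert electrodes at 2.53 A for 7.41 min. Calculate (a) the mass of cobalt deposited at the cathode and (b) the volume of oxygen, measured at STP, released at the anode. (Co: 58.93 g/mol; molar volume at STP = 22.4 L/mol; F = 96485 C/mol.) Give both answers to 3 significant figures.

Q = 2.53 × 444.6 = 1125 C; n(e⁻) = 1125 / 96485 = 0.01166 mol
Cathode: Co²⁺ + 2e⁻ → Co → n(Co) = 0.01166/2 = 0.005830 mol → 0.344 g
Anode: 2H₂O → O₂ + 4H⁺ + 4e⁻ → n(O₂) = 0.01166/4 = 0.002915 mol → 0.0653 L

0.344 g Co; 0.0653 L O₂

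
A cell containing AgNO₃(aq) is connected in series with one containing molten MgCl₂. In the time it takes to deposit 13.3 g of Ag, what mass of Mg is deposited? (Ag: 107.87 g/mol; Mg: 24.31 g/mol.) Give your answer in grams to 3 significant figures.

1.50 g

n(Ag) = 13.3 / 107.87 = 0.1233 mol
Ag⁺ + e⁻ → Ag, so n(e⁻) = 0.1233 mol
Same current for the same time ⇒ same n(e⁻) = 0.1233 mol in both cells.
Mg²⁺ + 2e⁻ → Mg, so n(Mg) = 0.1233 / 2 = 0.06165 mol
m(Mg) = 0.06165 × 24.31 = 1.50 g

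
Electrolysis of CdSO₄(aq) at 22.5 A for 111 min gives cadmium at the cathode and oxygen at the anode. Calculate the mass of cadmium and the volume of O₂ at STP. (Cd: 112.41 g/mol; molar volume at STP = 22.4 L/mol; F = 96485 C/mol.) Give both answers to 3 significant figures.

87.3 g Cd; 8.70 L O₂

Q = 22.5 × 6660 = 1.499×10^5 C; n(e⁻) = 1.499×10^5 / 96485 = 1.554 mol
Cathode: Cd²⁺ + 2e⁻ → Cd → n(Cd) = 1.554/2 = 0.7770 mol → 87.3 g
Anode: 2H₂O → O₂ + 4H⁺ + 4e⁻ → n(O₂) = 1.554/4 = 0.3885 mol → 8.70 L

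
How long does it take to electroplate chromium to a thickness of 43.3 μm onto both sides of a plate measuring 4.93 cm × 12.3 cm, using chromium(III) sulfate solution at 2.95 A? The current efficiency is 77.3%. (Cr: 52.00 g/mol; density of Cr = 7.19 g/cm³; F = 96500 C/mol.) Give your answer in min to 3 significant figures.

Plated area = 2 × 4.93 × 12.3 = 121.3 cm²
Volume = 121.3 × 43.3×10⁻⁴ cm = 0.5252 cm³
m(Cr) = 0.5252 × 7.19 = 3.776 g
n(Cr) = 3.776 / 52.00 = 0.07262 mol; n(e⁻) = 3 × 0.07262 = 0.2179 mol
Q = 0.2179 × 96500 / 0.773 = 27200 C
t = 27200 / 2.95 = 9220 s = 154 min

154 min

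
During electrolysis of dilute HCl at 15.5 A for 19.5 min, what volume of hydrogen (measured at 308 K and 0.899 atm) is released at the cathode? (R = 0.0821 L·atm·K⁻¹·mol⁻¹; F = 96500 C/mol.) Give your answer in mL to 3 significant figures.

2640 mL

Q = 15.5 A × 1170 s = 18140 C
n(e⁻) = 18140 / 96500 = 0.1880 mol
2H⁺ + 2e⁻ → H₂, so n(H₂) = 0.1880 / 2 = 0.09400 mol
V = nRT/P = 0.09400 × 0.0821 × 308 / 0.899 = 2.644 L
= 2640 mL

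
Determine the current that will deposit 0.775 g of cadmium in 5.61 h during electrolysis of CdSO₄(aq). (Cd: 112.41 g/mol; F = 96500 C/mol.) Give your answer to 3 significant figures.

0.0659 A

n(Cd) = 0.775 / 112.41 = 0.006894 mol
Cd²⁺ + 2e⁻ → Cd, so n(e⁻) = 2 × 0.006894 = 0.01379 mol
Q = 0.01379 × 96500 = 1331 C
I = Q / t = 1331 / 20196 s = 0.0659 A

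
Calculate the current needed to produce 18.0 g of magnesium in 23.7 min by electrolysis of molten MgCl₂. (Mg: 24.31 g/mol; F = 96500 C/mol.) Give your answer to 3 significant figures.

100 A

n(Mg) = 18.0 / 24.31 = 0.7404 mol
Mg²⁺ + 2e⁻ → Mg, so n(e⁻) = 2 × 0.7404 = 1.481 mol
Q = 1.481 × 96500 = 1.429×10^5 C
I = Q / t = 1.429×10^5 / 1422 s = 100 A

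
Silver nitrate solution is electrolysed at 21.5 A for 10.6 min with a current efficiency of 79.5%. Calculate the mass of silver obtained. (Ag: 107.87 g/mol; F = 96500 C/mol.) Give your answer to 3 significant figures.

Q = 21.5 × 636 = 13670 C
n(e⁻) = 13670 / 96500 = 0.1417 mol
Ag⁺ + e⁻ → Ag, so theoretical m(Ag) = 0.1417 × 107.87 = 15.29 g
Actual mass = 79.5% × 15.29 = 12.2 g

12.2 g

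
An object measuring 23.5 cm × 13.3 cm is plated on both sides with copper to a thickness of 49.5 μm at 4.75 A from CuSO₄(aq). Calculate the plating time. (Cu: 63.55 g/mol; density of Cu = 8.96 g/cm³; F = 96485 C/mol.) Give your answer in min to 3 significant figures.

Plated area = 2 × 23.5 × 13.3 = 625.1 cm²
Volume = 625.1 × 49.5×10⁻⁴ cm = 3.094 cm³
m(Cu) = 3.094 × 8.96 = 27.72 g
n(Cu) = 27.72 / 63.55 = 0.4362 mol; n(e⁻) = 2 × 0.4362 = 0.8724 mol
Q = 0.8724 × 96485 = 84170 C
t = 84170 / 4.75 = 17720 s = 295 min

295 min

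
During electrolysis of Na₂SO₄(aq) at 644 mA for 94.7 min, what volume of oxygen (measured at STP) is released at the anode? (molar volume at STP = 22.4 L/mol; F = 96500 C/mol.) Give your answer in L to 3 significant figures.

Charge passed = 0.644 × 5682 = 3659 C
n(e⁻) = 3659 / 96500 = 0.03792 mol
2H₂O → O₂ + 4H⁺ + 4e⁻, so n(O₂) = 0.03792 / 4 = 0.009480 mol
V = 0.009480 × 22.4 = 0.2124 L

0.212 L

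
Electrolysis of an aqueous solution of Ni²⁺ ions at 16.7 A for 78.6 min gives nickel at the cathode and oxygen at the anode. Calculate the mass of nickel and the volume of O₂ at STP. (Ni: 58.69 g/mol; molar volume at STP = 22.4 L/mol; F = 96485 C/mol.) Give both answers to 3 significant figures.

24.0 g Ni; 4.57 L O₂

Q = 16.7 × 4716 = 78760 C; n(e⁻) = 78760 / 96485 = 0.8163 mol
Cathode: Ni²⁺ + 2e⁻ → Ni → n(Ni) = 0.8163/2 = 0.4082 mol → 24.0 g
Anode: 2H₂O → O₂ + 4H⁺ + 4e⁻ → n(O₂) = 0.8163/4 = 0.2041 mol → 4.57 L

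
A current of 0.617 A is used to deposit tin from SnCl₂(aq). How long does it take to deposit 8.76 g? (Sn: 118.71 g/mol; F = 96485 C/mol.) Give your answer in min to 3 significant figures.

n(Sn) = 8.76 / 118.71 = 0.07379 mol
Sn²⁺ + 2e⁻ → Sn, so n(e⁻) = 2 × 0.07379 = 0.1476 mol
Q = 0.1476 × 96485 = 14240 C
t = Q / I = 14240 / 0.617 = 23080 s = 385 min

385 min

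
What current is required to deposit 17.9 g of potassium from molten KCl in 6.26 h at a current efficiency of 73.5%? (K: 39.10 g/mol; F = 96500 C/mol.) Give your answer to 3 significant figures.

n(K) = 17.9 / 39.10 = 0.4578 mol
K⁺ + e⁻ → K, so n(e⁻) = 0.4578 mol
Q = 0.4578 × 96500 / 0.735 = 60110 C
I = Q / t = 60110 / 22536 s = 2.67 A

2.67 A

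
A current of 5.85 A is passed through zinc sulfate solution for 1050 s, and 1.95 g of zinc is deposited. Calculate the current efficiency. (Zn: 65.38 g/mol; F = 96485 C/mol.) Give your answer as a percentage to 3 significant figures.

Q = 5.85 × 1050 = 6143 C
n(e⁻) = 6143 / 96485 = 0.06367 mol
Zn²⁺ + 2e⁻ → Zn, so theoretical n(Zn) = 0.03184 mol → 2.082 g
Efficiency = 1.95 / 2.082 = 0.9366 = 93.7%

93.7%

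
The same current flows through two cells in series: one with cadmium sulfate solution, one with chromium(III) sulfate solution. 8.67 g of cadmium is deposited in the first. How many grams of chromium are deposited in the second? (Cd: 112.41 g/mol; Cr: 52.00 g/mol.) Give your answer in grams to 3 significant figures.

n(Cd) = 8.67 / 112.41 = 0.07713 mol
Cd²⁺ + 2e⁻ → Cd, so n(e⁻) = 2 × 0.07713 = 0.1543 mol
The cells are in series, so the same charge (and hence the same n(e⁻) = 0.1543 mol) passes through both.
Cr³⁺ + 3e⁻ → Cr, so n(Cr) = 0.1543 / 3 = 0.05143 mol
m(Cr) = 0.05143 × 52.00 = 2.67 g

2.67 g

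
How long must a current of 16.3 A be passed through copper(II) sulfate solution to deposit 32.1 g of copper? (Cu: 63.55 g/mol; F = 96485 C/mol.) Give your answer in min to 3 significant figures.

n(Cu) = 32.1 / 63.55 = 0.5051 mol
Cu²⁺ + 2e⁻ → Cu, so n(e⁻) = 2 × 0.5051 = 1.010 mol
Q = 1.010 × 96485 = 97450 C
t = Q / I = 97450 / 16.3 = 5979 s = 99.7 min

99.7 min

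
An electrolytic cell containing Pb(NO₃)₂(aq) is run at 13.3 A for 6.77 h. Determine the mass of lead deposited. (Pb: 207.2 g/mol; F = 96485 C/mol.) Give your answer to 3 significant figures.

Q = It = 13.3 × 24372 = 3.241×10^5 C
Moles of electrons = 3.241×10^5 / 96485 = 3.359 mol
Pb²⁺ + 2e⁻ → Pb, so n(Pb) = 3.359 / 2 = 1.680 mol
m = 1.680 × 207.2 = 348 g

348 g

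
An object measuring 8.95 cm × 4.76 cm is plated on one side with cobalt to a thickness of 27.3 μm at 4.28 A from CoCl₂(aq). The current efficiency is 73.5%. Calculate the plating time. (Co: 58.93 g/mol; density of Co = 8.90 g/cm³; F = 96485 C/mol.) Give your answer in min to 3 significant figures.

18.0 min

Plated area = 8.95 × 4.76 = 42.60 cm²
Volume = 42.60 × 27.3×10⁻⁴ cm = 0.1163 cm³
m(Co) = 0.1163 × 8.90 = 1.035 g
n(Co) = 1.035 / 58.93 = 0.01756 mol; n(e⁻) = 2 × 0.01756 = 0.03512 mol
Q = 0.03512 × 96485 / 0.735 = 4610 C
t = 4610 / 4.28 = 1077 s = 18.0 min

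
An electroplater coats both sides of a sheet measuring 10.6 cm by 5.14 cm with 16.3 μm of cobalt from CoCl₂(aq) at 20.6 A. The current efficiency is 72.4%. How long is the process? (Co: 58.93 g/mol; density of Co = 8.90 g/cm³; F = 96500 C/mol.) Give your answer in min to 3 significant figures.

5.79 min

Plated area = 2 × 10.6 × 5.14 = 109.0 cm²
Volume = 109.0 × 16.3×10⁻⁴ cm = 0.1777 cm³
m(Co) = 0.1777 × 8.90 = 1.582 g
n(Co) = 1.582 / 58.93 = 0.02685 mol; n(e⁻) = 2 × 0.02685 = 0.05370 mol
Q = 0.05370 × 96500 / 0.724 = 7158 C
t = 7158 / 20.6 = 347.5 s = 5.79 min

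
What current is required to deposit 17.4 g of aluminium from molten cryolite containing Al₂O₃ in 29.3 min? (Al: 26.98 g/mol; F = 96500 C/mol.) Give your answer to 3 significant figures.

106 A

n(Al) = 17.4 / 26.98 = 0.6449 mol
Al³⁺ + 3e⁻ → Al, so n(e⁻) = 3 × 0.6449 = 1.935 mol
Q = 1.935 × 96500 = 1.867×10^5 C
I = Q / t = 1.867×10^5 / 1758 s = 106 A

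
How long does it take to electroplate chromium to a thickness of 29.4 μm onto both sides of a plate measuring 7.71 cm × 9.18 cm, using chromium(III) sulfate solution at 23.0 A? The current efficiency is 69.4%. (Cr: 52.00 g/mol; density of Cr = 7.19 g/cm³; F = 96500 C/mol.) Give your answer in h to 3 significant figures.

Plated area = 2 × 7.71 × 9.18 = 141.6 cm²
Volume = 141.6 × 29.4×10⁻⁴ cm = 0.4163 cm³
m(Cr) = 0.4163 × 7.19 = 2.993 g
n(Cr) = 2.993 / 52.00 = 0.05756 mol; n(e⁻) = 3 × 0.05756 = 0.1727 mol
Q = 0.1727 × 96500 / 0.694 = 24010 C
t = 24010 / 23.0 = 1044 s = 0.290 h

0.290 h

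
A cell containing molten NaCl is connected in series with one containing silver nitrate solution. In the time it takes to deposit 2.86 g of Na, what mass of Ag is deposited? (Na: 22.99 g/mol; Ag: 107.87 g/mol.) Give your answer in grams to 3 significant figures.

13.4 g

n(Na) = 2.86 / 22.99 = 0.1244 mol
Na⁺ + e⁻ → Na, so n(e⁻) = 0.1244 mol
The cells are in series, so the same charge (and hence the same n(e⁻) = 0.1244 mol) passes through both.
Ag⁺ + e⁻ → Ag, so n(Ag) = 0.1244 mol
m(Ag) = 0.1244 × 107.87 = 13.4 g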